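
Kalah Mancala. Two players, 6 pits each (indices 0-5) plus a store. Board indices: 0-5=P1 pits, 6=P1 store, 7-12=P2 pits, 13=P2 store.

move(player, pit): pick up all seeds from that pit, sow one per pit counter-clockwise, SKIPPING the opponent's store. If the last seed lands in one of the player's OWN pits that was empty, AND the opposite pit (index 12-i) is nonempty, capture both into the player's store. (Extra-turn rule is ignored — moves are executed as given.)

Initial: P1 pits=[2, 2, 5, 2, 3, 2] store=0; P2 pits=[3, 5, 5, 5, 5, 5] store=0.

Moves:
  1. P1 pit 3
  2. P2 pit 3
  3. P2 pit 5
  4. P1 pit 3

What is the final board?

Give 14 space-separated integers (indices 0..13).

Move 1: P1 pit3 -> P1=[2,2,5,0,4,3](0) P2=[3,5,5,5,5,5](0)
Move 2: P2 pit3 -> P1=[3,3,5,0,4,3](0) P2=[3,5,5,0,6,6](1)
Move 3: P2 pit5 -> P1=[4,4,6,1,5,3](0) P2=[3,5,5,0,6,0](2)
Move 4: P1 pit3 -> P1=[4,4,6,0,6,3](0) P2=[3,5,5,0,6,0](2)

Answer: 4 4 6 0 6 3 0 3 5 5 0 6 0 2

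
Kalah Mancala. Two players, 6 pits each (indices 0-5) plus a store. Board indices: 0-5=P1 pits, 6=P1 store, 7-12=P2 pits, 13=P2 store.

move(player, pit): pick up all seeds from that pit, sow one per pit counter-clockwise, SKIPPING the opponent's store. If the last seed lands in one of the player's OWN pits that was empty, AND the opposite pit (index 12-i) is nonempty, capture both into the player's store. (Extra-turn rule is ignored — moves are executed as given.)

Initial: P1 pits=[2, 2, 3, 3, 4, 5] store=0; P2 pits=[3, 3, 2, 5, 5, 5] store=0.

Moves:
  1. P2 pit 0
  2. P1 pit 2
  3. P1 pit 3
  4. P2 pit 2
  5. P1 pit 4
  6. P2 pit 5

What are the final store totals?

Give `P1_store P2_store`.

Move 1: P2 pit0 -> P1=[2,2,3,3,4,5](0) P2=[0,4,3,6,5,5](0)
Move 2: P1 pit2 -> P1=[2,2,0,4,5,6](0) P2=[0,4,3,6,5,5](0)
Move 3: P1 pit3 -> P1=[2,2,0,0,6,7](1) P2=[1,4,3,6,5,5](0)
Move 4: P2 pit2 -> P1=[2,2,0,0,6,7](1) P2=[1,4,0,7,6,6](0)
Move 5: P1 pit4 -> P1=[2,2,0,0,0,8](2) P2=[2,5,1,8,6,6](0)
Move 6: P2 pit5 -> P1=[3,3,1,1,1,8](2) P2=[2,5,1,8,6,0](1)

Answer: 2 1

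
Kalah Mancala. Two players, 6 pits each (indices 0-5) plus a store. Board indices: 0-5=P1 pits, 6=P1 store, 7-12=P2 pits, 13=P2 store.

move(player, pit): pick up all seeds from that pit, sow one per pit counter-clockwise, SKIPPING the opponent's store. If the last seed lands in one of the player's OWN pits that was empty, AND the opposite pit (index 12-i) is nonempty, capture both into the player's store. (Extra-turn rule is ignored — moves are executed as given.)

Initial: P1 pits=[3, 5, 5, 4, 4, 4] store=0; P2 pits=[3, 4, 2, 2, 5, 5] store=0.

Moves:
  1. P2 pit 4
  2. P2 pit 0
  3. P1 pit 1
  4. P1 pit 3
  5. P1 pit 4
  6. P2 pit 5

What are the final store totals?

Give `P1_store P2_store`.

Move 1: P2 pit4 -> P1=[4,6,6,4,4,4](0) P2=[3,4,2,2,0,6](1)
Move 2: P2 pit0 -> P1=[4,6,6,4,4,4](0) P2=[0,5,3,3,0,6](1)
Move 3: P1 pit1 -> P1=[4,0,7,5,5,5](1) P2=[1,5,3,3,0,6](1)
Move 4: P1 pit3 -> P1=[4,0,7,0,6,6](2) P2=[2,6,3,3,0,6](1)
Move 5: P1 pit4 -> P1=[4,0,7,0,0,7](3) P2=[3,7,4,4,0,6](1)
Move 6: P2 pit5 -> P1=[5,1,8,1,1,7](3) P2=[3,7,4,4,0,0](2)

Answer: 3 2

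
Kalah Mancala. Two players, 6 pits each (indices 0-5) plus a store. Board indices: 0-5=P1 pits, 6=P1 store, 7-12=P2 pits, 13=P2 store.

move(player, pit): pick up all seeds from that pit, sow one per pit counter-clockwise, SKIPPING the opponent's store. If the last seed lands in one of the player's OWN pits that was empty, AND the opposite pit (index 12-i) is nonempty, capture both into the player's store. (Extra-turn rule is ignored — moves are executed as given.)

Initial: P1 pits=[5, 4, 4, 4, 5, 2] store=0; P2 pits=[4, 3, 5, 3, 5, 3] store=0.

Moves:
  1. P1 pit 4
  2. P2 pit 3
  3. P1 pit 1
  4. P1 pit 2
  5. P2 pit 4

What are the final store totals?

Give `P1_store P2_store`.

Answer: 2 2

Derivation:
Move 1: P1 pit4 -> P1=[5,4,4,4,0,3](1) P2=[5,4,6,3,5,3](0)
Move 2: P2 pit3 -> P1=[5,4,4,4,0,3](1) P2=[5,4,6,0,6,4](1)
Move 3: P1 pit1 -> P1=[5,0,5,5,1,4](1) P2=[5,4,6,0,6,4](1)
Move 4: P1 pit2 -> P1=[5,0,0,6,2,5](2) P2=[6,4,6,0,6,4](1)
Move 5: P2 pit4 -> P1=[6,1,1,7,2,5](2) P2=[6,4,6,0,0,5](2)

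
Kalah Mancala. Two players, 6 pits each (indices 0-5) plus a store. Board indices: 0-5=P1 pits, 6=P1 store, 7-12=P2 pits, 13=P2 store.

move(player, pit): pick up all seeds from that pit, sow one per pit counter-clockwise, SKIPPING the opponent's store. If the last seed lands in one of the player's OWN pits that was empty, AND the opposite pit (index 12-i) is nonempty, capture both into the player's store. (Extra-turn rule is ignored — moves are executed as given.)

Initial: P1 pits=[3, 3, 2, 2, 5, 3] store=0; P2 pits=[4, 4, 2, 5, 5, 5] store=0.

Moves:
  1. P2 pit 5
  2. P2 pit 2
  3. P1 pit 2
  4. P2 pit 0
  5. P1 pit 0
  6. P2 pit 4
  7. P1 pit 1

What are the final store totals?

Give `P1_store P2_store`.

Move 1: P2 pit5 -> P1=[4,4,3,3,5,3](0) P2=[4,4,2,5,5,0](1)
Move 2: P2 pit2 -> P1=[4,4,3,3,5,3](0) P2=[4,4,0,6,6,0](1)
Move 3: P1 pit2 -> P1=[4,4,0,4,6,4](0) P2=[4,4,0,6,6,0](1)
Move 4: P2 pit0 -> P1=[4,4,0,4,6,4](0) P2=[0,5,1,7,7,0](1)
Move 5: P1 pit0 -> P1=[0,5,1,5,7,4](0) P2=[0,5,1,7,7,0](1)
Move 6: P2 pit4 -> P1=[1,6,2,6,8,4](0) P2=[0,5,1,7,0,1](2)
Move 7: P1 pit1 -> P1=[1,0,3,7,9,5](1) P2=[1,5,1,7,0,1](2)

Answer: 1 2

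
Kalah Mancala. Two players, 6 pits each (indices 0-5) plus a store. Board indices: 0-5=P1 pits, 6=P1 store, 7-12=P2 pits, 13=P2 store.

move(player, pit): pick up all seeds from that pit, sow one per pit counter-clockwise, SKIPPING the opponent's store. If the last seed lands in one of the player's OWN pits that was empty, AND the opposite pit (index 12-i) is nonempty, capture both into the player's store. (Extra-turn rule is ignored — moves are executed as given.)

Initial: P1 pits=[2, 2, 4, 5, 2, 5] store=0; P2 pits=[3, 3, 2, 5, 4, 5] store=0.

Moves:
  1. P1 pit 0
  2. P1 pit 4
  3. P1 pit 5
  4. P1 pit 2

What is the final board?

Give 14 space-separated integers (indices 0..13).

Answer: 0 3 0 6 1 1 3 5 4 3 6 5 5 0

Derivation:
Move 1: P1 pit0 -> P1=[0,3,5,5,2,5](0) P2=[3,3,2,5,4,5](0)
Move 2: P1 pit4 -> P1=[0,3,5,5,0,6](1) P2=[3,3,2,5,4,5](0)
Move 3: P1 pit5 -> P1=[0,3,5,5,0,0](2) P2=[4,4,3,6,5,5](0)
Move 4: P1 pit2 -> P1=[0,3,0,6,1,1](3) P2=[5,4,3,6,5,5](0)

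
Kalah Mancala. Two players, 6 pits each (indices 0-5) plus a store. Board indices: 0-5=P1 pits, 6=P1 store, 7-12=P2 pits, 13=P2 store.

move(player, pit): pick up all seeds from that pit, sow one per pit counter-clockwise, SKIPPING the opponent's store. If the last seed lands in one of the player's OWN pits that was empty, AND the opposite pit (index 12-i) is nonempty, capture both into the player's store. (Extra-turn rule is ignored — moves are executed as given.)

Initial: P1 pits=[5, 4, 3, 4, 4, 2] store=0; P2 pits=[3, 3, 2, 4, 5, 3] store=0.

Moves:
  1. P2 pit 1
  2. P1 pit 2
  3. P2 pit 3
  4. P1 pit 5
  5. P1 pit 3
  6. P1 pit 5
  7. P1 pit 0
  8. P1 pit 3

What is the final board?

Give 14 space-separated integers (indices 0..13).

Move 1: P2 pit1 -> P1=[5,4,3,4,4,2](0) P2=[3,0,3,5,6,3](0)
Move 2: P1 pit2 -> P1=[5,4,0,5,5,3](0) P2=[3,0,3,5,6,3](0)
Move 3: P2 pit3 -> P1=[6,5,0,5,5,3](0) P2=[3,0,3,0,7,4](1)
Move 4: P1 pit5 -> P1=[6,5,0,5,5,0](1) P2=[4,1,3,0,7,4](1)
Move 5: P1 pit3 -> P1=[6,5,0,0,6,1](2) P2=[5,2,3,0,7,4](1)
Move 6: P1 pit5 -> P1=[6,5,0,0,6,0](3) P2=[5,2,3,0,7,4](1)
Move 7: P1 pit0 -> P1=[0,6,1,1,7,1](4) P2=[5,2,3,0,7,4](1)
Move 8: P1 pit3 -> P1=[0,6,1,0,8,1](4) P2=[5,2,3,0,7,4](1)

Answer: 0 6 1 0 8 1 4 5 2 3 0 7 4 1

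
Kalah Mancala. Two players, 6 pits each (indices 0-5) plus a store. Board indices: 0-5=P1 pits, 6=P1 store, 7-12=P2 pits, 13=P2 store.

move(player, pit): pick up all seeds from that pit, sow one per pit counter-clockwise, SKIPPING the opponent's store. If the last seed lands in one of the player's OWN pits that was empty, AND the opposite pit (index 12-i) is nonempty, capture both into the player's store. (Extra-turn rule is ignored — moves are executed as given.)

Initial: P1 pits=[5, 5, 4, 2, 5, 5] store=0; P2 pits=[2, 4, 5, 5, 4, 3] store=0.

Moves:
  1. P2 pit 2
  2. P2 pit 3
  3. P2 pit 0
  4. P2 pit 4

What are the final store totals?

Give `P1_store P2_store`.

Move 1: P2 pit2 -> P1=[6,5,4,2,5,5](0) P2=[2,4,0,6,5,4](1)
Move 2: P2 pit3 -> P1=[7,6,5,2,5,5](0) P2=[2,4,0,0,6,5](2)
Move 3: P2 pit0 -> P1=[7,6,5,0,5,5](0) P2=[0,5,0,0,6,5](5)
Move 4: P2 pit4 -> P1=[8,7,6,1,5,5](0) P2=[0,5,0,0,0,6](6)

Answer: 0 6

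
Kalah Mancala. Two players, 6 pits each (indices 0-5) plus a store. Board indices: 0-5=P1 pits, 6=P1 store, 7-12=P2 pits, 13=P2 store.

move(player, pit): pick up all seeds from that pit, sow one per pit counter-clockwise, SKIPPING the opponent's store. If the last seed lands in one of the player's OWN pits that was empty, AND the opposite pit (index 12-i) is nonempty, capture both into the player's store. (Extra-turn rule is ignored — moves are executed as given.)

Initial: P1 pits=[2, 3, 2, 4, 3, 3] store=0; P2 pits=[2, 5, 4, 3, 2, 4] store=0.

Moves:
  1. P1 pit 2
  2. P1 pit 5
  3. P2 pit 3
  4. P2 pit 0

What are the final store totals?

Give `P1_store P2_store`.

Move 1: P1 pit2 -> P1=[2,3,0,5,4,3](0) P2=[2,5,4,3,2,4](0)
Move 2: P1 pit5 -> P1=[2,3,0,5,4,0](1) P2=[3,6,4,3,2,4](0)
Move 3: P2 pit3 -> P1=[2,3,0,5,4,0](1) P2=[3,6,4,0,3,5](1)
Move 4: P2 pit0 -> P1=[2,3,0,5,4,0](1) P2=[0,7,5,1,3,5](1)

Answer: 1 1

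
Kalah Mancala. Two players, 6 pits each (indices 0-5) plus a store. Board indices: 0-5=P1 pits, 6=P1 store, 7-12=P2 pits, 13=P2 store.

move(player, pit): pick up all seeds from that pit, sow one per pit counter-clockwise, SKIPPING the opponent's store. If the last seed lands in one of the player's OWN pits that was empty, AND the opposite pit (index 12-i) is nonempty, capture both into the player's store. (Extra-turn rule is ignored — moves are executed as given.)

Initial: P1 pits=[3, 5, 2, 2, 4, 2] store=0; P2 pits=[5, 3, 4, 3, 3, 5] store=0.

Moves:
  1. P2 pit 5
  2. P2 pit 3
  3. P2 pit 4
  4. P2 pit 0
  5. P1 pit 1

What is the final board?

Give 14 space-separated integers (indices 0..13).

Answer: 5 0 4 4 5 3 1 1 5 5 1 1 3 3

Derivation:
Move 1: P2 pit5 -> P1=[4,6,3,3,4,2](0) P2=[5,3,4,3,3,0](1)
Move 2: P2 pit3 -> P1=[4,6,3,3,4,2](0) P2=[5,3,4,0,4,1](2)
Move 3: P2 pit4 -> P1=[5,7,3,3,4,2](0) P2=[5,3,4,0,0,2](3)
Move 4: P2 pit0 -> P1=[5,7,3,3,4,2](0) P2=[0,4,5,1,1,3](3)
Move 5: P1 pit1 -> P1=[5,0,4,4,5,3](1) P2=[1,5,5,1,1,3](3)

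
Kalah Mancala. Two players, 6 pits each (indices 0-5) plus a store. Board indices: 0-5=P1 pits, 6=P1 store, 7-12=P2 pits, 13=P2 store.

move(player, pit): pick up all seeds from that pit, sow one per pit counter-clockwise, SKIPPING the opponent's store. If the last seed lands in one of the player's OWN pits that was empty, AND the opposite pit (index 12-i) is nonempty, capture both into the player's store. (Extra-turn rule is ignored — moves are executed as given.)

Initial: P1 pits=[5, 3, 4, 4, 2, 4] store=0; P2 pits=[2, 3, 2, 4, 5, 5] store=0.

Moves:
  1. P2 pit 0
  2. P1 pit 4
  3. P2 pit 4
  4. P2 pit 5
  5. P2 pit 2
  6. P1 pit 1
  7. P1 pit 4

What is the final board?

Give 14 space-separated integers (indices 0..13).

Answer: 0 0 7 6 0 7 3 0 4 0 5 1 0 10

Derivation:
Move 1: P2 pit0 -> P1=[5,3,4,4,2,4](0) P2=[0,4,3,4,5,5](0)
Move 2: P1 pit4 -> P1=[5,3,4,4,0,5](1) P2=[0,4,3,4,5,5](0)
Move 3: P2 pit4 -> P1=[6,4,5,4,0,5](1) P2=[0,4,3,4,0,6](1)
Move 4: P2 pit5 -> P1=[7,5,6,5,1,5](1) P2=[0,4,3,4,0,0](2)
Move 5: P2 pit2 -> P1=[0,5,6,5,1,5](1) P2=[0,4,0,5,1,0](10)
Move 6: P1 pit1 -> P1=[0,0,7,6,2,6](2) P2=[0,4,0,5,1,0](10)
Move 7: P1 pit4 -> P1=[0,0,7,6,0,7](3) P2=[0,4,0,5,1,0](10)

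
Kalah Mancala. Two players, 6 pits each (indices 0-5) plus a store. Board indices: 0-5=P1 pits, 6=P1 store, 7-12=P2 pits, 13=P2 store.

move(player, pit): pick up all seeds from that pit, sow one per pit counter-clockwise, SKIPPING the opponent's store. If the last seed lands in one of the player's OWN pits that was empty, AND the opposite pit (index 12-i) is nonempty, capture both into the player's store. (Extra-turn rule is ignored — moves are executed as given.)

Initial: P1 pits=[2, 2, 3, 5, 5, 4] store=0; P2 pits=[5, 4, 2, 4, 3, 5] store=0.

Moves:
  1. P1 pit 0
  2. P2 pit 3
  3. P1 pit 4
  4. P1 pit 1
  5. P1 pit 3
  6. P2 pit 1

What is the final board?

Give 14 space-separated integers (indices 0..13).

Move 1: P1 pit0 -> P1=[0,3,4,5,5,4](0) P2=[5,4,2,4,3,5](0)
Move 2: P2 pit3 -> P1=[1,3,4,5,5,4](0) P2=[5,4,2,0,4,6](1)
Move 3: P1 pit4 -> P1=[1,3,4,5,0,5](1) P2=[6,5,3,0,4,6](1)
Move 4: P1 pit1 -> P1=[1,0,5,6,0,5](7) P2=[6,0,3,0,4,6](1)
Move 5: P1 pit3 -> P1=[1,0,5,0,1,6](8) P2=[7,1,4,0,4,6](1)
Move 6: P2 pit1 -> P1=[1,0,5,0,1,6](8) P2=[7,0,5,0,4,6](1)

Answer: 1 0 5 0 1 6 8 7 0 5 0 4 6 1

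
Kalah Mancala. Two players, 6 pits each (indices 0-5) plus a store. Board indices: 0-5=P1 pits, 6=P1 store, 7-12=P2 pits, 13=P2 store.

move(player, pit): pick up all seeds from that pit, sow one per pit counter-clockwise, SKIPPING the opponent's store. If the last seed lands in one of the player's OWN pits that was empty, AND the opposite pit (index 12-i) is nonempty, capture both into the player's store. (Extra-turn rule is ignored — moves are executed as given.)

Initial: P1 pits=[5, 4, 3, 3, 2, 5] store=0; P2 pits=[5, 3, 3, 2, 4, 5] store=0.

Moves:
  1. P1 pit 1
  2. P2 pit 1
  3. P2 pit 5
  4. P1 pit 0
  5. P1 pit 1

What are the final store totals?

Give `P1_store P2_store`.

Answer: 1 1

Derivation:
Move 1: P1 pit1 -> P1=[5,0,4,4,3,6](0) P2=[5,3,3,2,4,5](0)
Move 2: P2 pit1 -> P1=[5,0,4,4,3,6](0) P2=[5,0,4,3,5,5](0)
Move 3: P2 pit5 -> P1=[6,1,5,5,3,6](0) P2=[5,0,4,3,5,0](1)
Move 4: P1 pit0 -> P1=[0,2,6,6,4,7](1) P2=[5,0,4,3,5,0](1)
Move 5: P1 pit1 -> P1=[0,0,7,7,4,7](1) P2=[5,0,4,3,5,0](1)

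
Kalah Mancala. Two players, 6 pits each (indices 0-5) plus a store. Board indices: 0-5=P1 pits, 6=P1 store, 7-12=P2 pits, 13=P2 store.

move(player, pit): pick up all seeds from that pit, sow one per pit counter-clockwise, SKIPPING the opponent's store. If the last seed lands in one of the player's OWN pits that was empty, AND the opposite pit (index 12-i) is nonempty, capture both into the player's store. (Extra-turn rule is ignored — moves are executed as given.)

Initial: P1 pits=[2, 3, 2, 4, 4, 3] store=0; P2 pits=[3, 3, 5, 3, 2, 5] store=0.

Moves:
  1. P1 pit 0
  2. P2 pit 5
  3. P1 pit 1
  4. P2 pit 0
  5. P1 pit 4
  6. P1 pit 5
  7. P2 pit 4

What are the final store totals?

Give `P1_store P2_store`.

Move 1: P1 pit0 -> P1=[0,4,3,4,4,3](0) P2=[3,3,5,3,2,5](0)
Move 2: P2 pit5 -> P1=[1,5,4,5,4,3](0) P2=[3,3,5,3,2,0](1)
Move 3: P1 pit1 -> P1=[1,0,5,6,5,4](1) P2=[3,3,5,3,2,0](1)
Move 4: P2 pit0 -> P1=[1,0,5,6,5,4](1) P2=[0,4,6,4,2,0](1)
Move 5: P1 pit4 -> P1=[1,0,5,6,0,5](2) P2=[1,5,7,4,2,0](1)
Move 6: P1 pit5 -> P1=[1,0,5,6,0,0](3) P2=[2,6,8,5,2,0](1)
Move 7: P2 pit4 -> P1=[1,0,5,6,0,0](3) P2=[2,6,8,5,0,1](2)

Answer: 3 2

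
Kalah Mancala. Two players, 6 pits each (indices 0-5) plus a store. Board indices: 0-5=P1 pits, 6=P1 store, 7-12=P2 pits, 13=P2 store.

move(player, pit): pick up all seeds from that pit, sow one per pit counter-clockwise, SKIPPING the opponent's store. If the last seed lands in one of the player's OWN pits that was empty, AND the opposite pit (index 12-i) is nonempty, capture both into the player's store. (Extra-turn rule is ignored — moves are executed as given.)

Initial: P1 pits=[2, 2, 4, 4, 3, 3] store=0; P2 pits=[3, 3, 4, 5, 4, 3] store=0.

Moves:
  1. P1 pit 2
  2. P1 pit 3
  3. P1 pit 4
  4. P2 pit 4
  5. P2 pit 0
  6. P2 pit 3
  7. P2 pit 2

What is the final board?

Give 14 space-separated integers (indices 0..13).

Move 1: P1 pit2 -> P1=[2,2,0,5,4,4](1) P2=[3,3,4,5,4,3](0)
Move 2: P1 pit3 -> P1=[2,2,0,0,5,5](2) P2=[4,4,4,5,4,3](0)
Move 3: P1 pit4 -> P1=[2,2,0,0,0,6](3) P2=[5,5,5,5,4,3](0)
Move 4: P2 pit4 -> P1=[3,3,0,0,0,6](3) P2=[5,5,5,5,0,4](1)
Move 5: P2 pit0 -> P1=[3,3,0,0,0,6](3) P2=[0,6,6,6,1,5](1)
Move 6: P2 pit3 -> P1=[4,4,1,0,0,6](3) P2=[0,6,6,0,2,6](2)
Move 7: P2 pit2 -> P1=[5,5,1,0,0,6](3) P2=[0,6,0,1,3,7](3)

Answer: 5 5 1 0 0 6 3 0 6 0 1 3 7 3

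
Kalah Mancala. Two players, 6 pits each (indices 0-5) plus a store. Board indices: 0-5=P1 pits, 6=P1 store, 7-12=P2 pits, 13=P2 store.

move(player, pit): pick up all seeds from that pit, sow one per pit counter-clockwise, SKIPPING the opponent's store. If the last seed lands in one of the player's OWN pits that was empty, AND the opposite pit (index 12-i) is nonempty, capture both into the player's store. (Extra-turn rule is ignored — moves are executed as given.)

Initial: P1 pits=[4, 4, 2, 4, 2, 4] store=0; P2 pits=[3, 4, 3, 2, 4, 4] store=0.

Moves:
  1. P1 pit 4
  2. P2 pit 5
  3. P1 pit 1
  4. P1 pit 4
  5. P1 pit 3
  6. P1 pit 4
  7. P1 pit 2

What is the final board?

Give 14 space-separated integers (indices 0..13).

Move 1: P1 pit4 -> P1=[4,4,2,4,0,5](1) P2=[3,4,3,2,4,4](0)
Move 2: P2 pit5 -> P1=[5,5,3,4,0,5](1) P2=[3,4,3,2,4,0](1)
Move 3: P1 pit1 -> P1=[5,0,4,5,1,6](2) P2=[3,4,3,2,4,0](1)
Move 4: P1 pit4 -> P1=[5,0,4,5,0,7](2) P2=[3,4,3,2,4,0](1)
Move 5: P1 pit3 -> P1=[5,0,4,0,1,8](3) P2=[4,5,3,2,4,0](1)
Move 6: P1 pit4 -> P1=[5,0,4,0,0,9](3) P2=[4,5,3,2,4,0](1)
Move 7: P1 pit2 -> P1=[5,0,0,1,1,10](4) P2=[4,5,3,2,4,0](1)

Answer: 5 0 0 1 1 10 4 4 5 3 2 4 0 1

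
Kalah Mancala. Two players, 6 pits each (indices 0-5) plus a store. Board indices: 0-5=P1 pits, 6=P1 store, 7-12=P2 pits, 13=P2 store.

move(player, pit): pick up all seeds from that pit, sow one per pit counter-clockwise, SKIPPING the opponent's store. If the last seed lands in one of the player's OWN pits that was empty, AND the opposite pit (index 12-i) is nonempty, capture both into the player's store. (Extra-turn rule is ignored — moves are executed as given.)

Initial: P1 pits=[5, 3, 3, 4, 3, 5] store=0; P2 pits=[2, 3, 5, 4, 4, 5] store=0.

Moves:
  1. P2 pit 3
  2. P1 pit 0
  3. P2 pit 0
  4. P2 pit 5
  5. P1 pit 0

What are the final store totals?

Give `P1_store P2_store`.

Answer: 1 2

Derivation:
Move 1: P2 pit3 -> P1=[6,3,3,4,3,5](0) P2=[2,3,5,0,5,6](1)
Move 2: P1 pit0 -> P1=[0,4,4,5,4,6](1) P2=[2,3,5,0,5,6](1)
Move 3: P2 pit0 -> P1=[0,4,4,5,4,6](1) P2=[0,4,6,0,5,6](1)
Move 4: P2 pit5 -> P1=[1,5,5,6,5,6](1) P2=[0,4,6,0,5,0](2)
Move 5: P1 pit0 -> P1=[0,6,5,6,5,6](1) P2=[0,4,6,0,5,0](2)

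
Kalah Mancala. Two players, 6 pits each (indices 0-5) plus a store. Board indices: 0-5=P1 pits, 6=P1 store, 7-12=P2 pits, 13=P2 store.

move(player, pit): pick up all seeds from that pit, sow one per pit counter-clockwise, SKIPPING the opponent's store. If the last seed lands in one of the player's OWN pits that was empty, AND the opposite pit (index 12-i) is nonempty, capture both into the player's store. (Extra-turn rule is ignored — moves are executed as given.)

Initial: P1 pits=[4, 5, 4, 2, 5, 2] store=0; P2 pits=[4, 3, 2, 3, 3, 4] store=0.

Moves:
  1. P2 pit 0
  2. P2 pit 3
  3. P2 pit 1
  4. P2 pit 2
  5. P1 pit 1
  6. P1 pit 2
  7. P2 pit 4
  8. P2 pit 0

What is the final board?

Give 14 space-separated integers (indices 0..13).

Move 1: P2 pit0 -> P1=[4,5,4,2,5,2](0) P2=[0,4,3,4,4,4](0)
Move 2: P2 pit3 -> P1=[5,5,4,2,5,2](0) P2=[0,4,3,0,5,5](1)
Move 3: P2 pit1 -> P1=[5,5,4,2,5,2](0) P2=[0,0,4,1,6,6](1)
Move 4: P2 pit2 -> P1=[5,5,4,2,5,2](0) P2=[0,0,0,2,7,7](2)
Move 5: P1 pit1 -> P1=[5,0,5,3,6,3](1) P2=[0,0,0,2,7,7](2)
Move 6: P1 pit2 -> P1=[5,0,0,4,7,4](2) P2=[1,0,0,2,7,7](2)
Move 7: P2 pit4 -> P1=[6,1,1,5,8,4](2) P2=[1,0,0,2,0,8](3)
Move 8: P2 pit0 -> P1=[6,1,1,5,0,4](2) P2=[0,0,0,2,0,8](12)

Answer: 6 1 1 5 0 4 2 0 0 0 2 0 8 12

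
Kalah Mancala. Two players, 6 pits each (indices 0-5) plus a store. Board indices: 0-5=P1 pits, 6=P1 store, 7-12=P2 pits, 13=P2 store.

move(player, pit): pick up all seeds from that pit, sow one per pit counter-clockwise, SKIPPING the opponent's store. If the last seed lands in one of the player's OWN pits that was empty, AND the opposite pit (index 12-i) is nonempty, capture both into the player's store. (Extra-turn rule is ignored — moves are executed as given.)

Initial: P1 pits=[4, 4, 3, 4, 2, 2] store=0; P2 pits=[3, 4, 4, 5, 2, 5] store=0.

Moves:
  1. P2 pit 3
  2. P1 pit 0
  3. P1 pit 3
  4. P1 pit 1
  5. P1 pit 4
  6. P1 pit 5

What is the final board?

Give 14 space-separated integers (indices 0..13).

Answer: 0 0 5 1 0 0 4 7 7 6 1 4 6 1

Derivation:
Move 1: P2 pit3 -> P1=[5,5,3,4,2,2](0) P2=[3,4,4,0,3,6](1)
Move 2: P1 pit0 -> P1=[0,6,4,5,3,3](0) P2=[3,4,4,0,3,6](1)
Move 3: P1 pit3 -> P1=[0,6,4,0,4,4](1) P2=[4,5,4,0,3,6](1)
Move 4: P1 pit1 -> P1=[0,0,5,1,5,5](2) P2=[5,5,4,0,3,6](1)
Move 5: P1 pit4 -> P1=[0,0,5,1,0,6](3) P2=[6,6,5,0,3,6](1)
Move 6: P1 pit5 -> P1=[0,0,5,1,0,0](4) P2=[7,7,6,1,4,6](1)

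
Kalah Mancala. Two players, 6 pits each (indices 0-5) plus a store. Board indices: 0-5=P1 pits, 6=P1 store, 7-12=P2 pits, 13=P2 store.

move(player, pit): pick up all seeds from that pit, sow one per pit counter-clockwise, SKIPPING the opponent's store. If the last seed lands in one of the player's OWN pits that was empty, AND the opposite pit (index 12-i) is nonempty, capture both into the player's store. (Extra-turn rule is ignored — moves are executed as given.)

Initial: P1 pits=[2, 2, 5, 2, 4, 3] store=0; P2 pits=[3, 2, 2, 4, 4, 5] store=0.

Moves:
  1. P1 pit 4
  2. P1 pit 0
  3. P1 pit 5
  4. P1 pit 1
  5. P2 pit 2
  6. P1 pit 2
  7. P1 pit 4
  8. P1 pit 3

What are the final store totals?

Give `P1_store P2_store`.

Answer: 9 0

Derivation:
Move 1: P1 pit4 -> P1=[2,2,5,2,0,4](1) P2=[4,3,2,4,4,5](0)
Move 2: P1 pit0 -> P1=[0,3,6,2,0,4](1) P2=[4,3,2,4,4,5](0)
Move 3: P1 pit5 -> P1=[0,3,6,2,0,0](2) P2=[5,4,3,4,4,5](0)
Move 4: P1 pit1 -> P1=[0,0,7,3,0,0](7) P2=[5,0,3,4,4,5](0)
Move 5: P2 pit2 -> P1=[0,0,7,3,0,0](7) P2=[5,0,0,5,5,6](0)
Move 6: P1 pit2 -> P1=[0,0,0,4,1,1](8) P2=[6,1,1,5,5,6](0)
Move 7: P1 pit4 -> P1=[0,0,0,4,0,2](8) P2=[6,1,1,5,5,6](0)
Move 8: P1 pit3 -> P1=[0,0,0,0,1,3](9) P2=[7,1,1,5,5,6](0)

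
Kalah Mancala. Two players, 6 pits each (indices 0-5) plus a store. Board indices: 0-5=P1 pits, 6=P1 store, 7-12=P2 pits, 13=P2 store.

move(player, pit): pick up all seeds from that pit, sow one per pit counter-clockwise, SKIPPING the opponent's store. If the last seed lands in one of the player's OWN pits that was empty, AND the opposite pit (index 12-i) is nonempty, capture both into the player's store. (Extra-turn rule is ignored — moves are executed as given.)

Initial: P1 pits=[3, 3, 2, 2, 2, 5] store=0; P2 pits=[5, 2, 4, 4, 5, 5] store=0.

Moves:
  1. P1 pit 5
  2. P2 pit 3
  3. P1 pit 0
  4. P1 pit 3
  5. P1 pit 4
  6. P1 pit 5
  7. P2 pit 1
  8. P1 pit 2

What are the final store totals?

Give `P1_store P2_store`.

Answer: 13 1

Derivation:
Move 1: P1 pit5 -> P1=[3,3,2,2,2,0](1) P2=[6,3,5,5,5,5](0)
Move 2: P2 pit3 -> P1=[4,4,2,2,2,0](1) P2=[6,3,5,0,6,6](1)
Move 3: P1 pit0 -> P1=[0,5,3,3,3,0](1) P2=[6,3,5,0,6,6](1)
Move 4: P1 pit3 -> P1=[0,5,3,0,4,1](2) P2=[6,3,5,0,6,6](1)
Move 5: P1 pit4 -> P1=[0,5,3,0,0,2](3) P2=[7,4,5,0,6,6](1)
Move 6: P1 pit5 -> P1=[0,5,3,0,0,0](4) P2=[8,4,5,0,6,6](1)
Move 7: P2 pit1 -> P1=[0,5,3,0,0,0](4) P2=[8,0,6,1,7,7](1)
Move 8: P1 pit2 -> P1=[0,5,0,1,1,0](13) P2=[0,0,6,1,7,7](1)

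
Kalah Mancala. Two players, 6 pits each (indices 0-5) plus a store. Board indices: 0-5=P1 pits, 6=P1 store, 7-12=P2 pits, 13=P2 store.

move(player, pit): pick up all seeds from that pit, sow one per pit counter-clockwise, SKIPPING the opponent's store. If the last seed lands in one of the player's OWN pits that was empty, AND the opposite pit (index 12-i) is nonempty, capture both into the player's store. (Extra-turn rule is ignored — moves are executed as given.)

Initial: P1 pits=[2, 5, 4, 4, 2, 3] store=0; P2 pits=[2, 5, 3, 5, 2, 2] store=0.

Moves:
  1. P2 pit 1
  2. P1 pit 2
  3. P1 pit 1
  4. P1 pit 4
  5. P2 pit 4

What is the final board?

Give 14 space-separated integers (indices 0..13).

Move 1: P2 pit1 -> P1=[2,5,4,4,2,3](0) P2=[2,0,4,6,3,3](1)
Move 2: P1 pit2 -> P1=[2,5,0,5,3,4](1) P2=[2,0,4,6,3,3](1)
Move 3: P1 pit1 -> P1=[2,0,1,6,4,5](2) P2=[2,0,4,6,3,3](1)
Move 4: P1 pit4 -> P1=[2,0,1,6,0,6](3) P2=[3,1,4,6,3,3](1)
Move 5: P2 pit4 -> P1=[3,0,1,6,0,6](3) P2=[3,1,4,6,0,4](2)

Answer: 3 0 1 6 0 6 3 3 1 4 6 0 4 2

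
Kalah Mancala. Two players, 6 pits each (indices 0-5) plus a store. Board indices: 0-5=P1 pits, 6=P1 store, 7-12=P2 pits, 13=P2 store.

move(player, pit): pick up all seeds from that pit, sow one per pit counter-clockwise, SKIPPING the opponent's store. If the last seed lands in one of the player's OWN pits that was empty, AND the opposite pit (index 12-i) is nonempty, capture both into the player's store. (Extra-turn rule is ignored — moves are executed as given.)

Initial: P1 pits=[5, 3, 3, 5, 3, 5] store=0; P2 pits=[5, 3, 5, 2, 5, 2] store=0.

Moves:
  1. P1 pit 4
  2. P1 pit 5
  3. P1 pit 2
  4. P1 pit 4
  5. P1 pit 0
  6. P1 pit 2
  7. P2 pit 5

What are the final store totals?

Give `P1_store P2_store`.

Move 1: P1 pit4 -> P1=[5,3,3,5,0,6](1) P2=[6,3,5,2,5,2](0)
Move 2: P1 pit5 -> P1=[5,3,3,5,0,0](2) P2=[7,4,6,3,6,2](0)
Move 3: P1 pit2 -> P1=[5,3,0,6,1,0](10) P2=[0,4,6,3,6,2](0)
Move 4: P1 pit4 -> P1=[5,3,0,6,0,1](10) P2=[0,4,6,3,6,2](0)
Move 5: P1 pit0 -> P1=[0,4,1,7,1,2](10) P2=[0,4,6,3,6,2](0)
Move 6: P1 pit2 -> P1=[0,4,0,8,1,2](10) P2=[0,4,6,3,6,2](0)
Move 7: P2 pit5 -> P1=[1,4,0,8,1,2](10) P2=[0,4,6,3,6,0](1)

Answer: 10 1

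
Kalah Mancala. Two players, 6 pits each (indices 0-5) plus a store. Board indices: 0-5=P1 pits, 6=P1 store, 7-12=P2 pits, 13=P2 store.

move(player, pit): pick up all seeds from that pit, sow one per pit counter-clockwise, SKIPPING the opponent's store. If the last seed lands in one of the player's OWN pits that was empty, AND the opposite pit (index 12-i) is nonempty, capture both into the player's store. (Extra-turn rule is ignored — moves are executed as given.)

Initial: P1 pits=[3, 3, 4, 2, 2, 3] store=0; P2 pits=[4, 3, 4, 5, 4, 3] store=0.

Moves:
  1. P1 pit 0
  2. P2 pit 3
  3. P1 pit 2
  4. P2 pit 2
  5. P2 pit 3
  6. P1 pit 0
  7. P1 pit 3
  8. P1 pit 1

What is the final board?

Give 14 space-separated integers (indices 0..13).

Move 1: P1 pit0 -> P1=[0,4,5,3,2,3](0) P2=[4,3,4,5,4,3](0)
Move 2: P2 pit3 -> P1=[1,5,5,3,2,3](0) P2=[4,3,4,0,5,4](1)
Move 3: P1 pit2 -> P1=[1,5,0,4,3,4](1) P2=[5,3,4,0,5,4](1)
Move 4: P2 pit2 -> P1=[1,5,0,4,3,4](1) P2=[5,3,0,1,6,5](2)
Move 5: P2 pit3 -> P1=[1,5,0,4,3,4](1) P2=[5,3,0,0,7,5](2)
Move 6: P1 pit0 -> P1=[0,6,0,4,3,4](1) P2=[5,3,0,0,7,5](2)
Move 7: P1 pit3 -> P1=[0,6,0,0,4,5](2) P2=[6,3,0,0,7,5](2)
Move 8: P1 pit1 -> P1=[0,0,1,1,5,6](3) P2=[7,3,0,0,7,5](2)

Answer: 0 0 1 1 5 6 3 7 3 0 0 7 5 2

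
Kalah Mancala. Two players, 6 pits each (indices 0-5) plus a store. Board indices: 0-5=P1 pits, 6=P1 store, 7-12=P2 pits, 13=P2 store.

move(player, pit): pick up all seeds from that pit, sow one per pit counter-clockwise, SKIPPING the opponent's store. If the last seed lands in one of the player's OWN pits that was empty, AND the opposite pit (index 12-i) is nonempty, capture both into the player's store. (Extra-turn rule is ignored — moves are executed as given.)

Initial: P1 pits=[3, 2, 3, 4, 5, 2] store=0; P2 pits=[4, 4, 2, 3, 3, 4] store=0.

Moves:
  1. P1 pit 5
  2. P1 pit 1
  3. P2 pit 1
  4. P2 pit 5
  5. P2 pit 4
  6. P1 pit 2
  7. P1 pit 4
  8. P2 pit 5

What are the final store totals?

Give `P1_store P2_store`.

Move 1: P1 pit5 -> P1=[3,2,3,4,5,0](1) P2=[5,4,2,3,3,4](0)
Move 2: P1 pit1 -> P1=[3,0,4,5,5,0](1) P2=[5,4,2,3,3,4](0)
Move 3: P2 pit1 -> P1=[3,0,4,5,5,0](1) P2=[5,0,3,4,4,5](0)
Move 4: P2 pit5 -> P1=[4,1,5,6,5,0](1) P2=[5,0,3,4,4,0](1)
Move 5: P2 pit4 -> P1=[5,2,5,6,5,0](1) P2=[5,0,3,4,0,1](2)
Move 6: P1 pit2 -> P1=[5,2,0,7,6,1](2) P2=[6,0,3,4,0,1](2)
Move 7: P1 pit4 -> P1=[5,2,0,7,0,2](3) P2=[7,1,4,5,0,1](2)
Move 8: P2 pit5 -> P1=[5,2,0,7,0,2](3) P2=[7,1,4,5,0,0](3)

Answer: 3 3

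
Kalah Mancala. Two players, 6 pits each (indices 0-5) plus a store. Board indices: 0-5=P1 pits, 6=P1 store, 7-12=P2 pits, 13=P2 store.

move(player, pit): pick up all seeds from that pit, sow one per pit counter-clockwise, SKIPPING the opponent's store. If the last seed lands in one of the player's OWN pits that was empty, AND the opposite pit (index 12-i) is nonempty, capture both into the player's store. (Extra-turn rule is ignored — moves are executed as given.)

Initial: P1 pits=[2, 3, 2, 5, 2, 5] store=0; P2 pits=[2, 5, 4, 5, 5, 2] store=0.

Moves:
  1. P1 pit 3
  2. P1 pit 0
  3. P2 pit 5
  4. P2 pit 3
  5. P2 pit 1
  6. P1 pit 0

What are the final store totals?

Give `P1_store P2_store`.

Move 1: P1 pit3 -> P1=[2,3,2,0,3,6](1) P2=[3,6,4,5,5,2](0)
Move 2: P1 pit0 -> P1=[0,4,3,0,3,6](1) P2=[3,6,4,5,5,2](0)
Move 3: P2 pit5 -> P1=[1,4,3,0,3,6](1) P2=[3,6,4,5,5,0](1)
Move 4: P2 pit3 -> P1=[2,5,3,0,3,6](1) P2=[3,6,4,0,6,1](2)
Move 5: P2 pit1 -> P1=[3,5,3,0,3,6](1) P2=[3,0,5,1,7,2](3)
Move 6: P1 pit0 -> P1=[0,6,4,0,3,6](7) P2=[3,0,0,1,7,2](3)

Answer: 7 3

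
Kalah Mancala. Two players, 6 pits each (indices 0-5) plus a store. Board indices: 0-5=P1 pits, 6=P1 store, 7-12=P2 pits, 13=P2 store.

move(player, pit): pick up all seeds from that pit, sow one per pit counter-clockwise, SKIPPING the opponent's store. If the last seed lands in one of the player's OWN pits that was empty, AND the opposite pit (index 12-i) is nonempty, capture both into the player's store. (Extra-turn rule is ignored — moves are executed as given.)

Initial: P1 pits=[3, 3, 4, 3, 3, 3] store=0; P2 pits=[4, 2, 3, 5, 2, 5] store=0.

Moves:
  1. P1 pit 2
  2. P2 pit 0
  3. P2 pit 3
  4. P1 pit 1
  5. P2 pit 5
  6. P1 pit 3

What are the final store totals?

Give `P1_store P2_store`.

Move 1: P1 pit2 -> P1=[3,3,0,4,4,4](1) P2=[4,2,3,5,2,5](0)
Move 2: P2 pit0 -> P1=[3,3,0,4,4,4](1) P2=[0,3,4,6,3,5](0)
Move 3: P2 pit3 -> P1=[4,4,1,4,4,4](1) P2=[0,3,4,0,4,6](1)
Move 4: P1 pit1 -> P1=[4,0,2,5,5,5](1) P2=[0,3,4,0,4,6](1)
Move 5: P2 pit5 -> P1=[5,1,3,6,6,5](1) P2=[0,3,4,0,4,0](2)
Move 6: P1 pit3 -> P1=[5,1,3,0,7,6](2) P2=[1,4,5,0,4,0](2)

Answer: 2 2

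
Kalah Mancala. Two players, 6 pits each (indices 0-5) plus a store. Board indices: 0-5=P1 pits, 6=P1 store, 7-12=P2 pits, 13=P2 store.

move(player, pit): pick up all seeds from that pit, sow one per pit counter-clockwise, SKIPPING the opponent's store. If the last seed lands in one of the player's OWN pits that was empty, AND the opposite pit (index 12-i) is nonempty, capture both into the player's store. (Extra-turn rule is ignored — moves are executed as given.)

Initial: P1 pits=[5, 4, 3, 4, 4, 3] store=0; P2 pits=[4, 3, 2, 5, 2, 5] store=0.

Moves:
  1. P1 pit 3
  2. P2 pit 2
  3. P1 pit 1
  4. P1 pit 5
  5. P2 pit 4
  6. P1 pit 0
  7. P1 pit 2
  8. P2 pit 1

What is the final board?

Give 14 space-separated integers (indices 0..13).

Answer: 0 1 0 3 8 2 4 7 0 2 8 1 7 1

Derivation:
Move 1: P1 pit3 -> P1=[5,4,3,0,5,4](1) P2=[5,3,2,5,2,5](0)
Move 2: P2 pit2 -> P1=[5,4,3,0,5,4](1) P2=[5,3,0,6,3,5](0)
Move 3: P1 pit1 -> P1=[5,0,4,1,6,5](1) P2=[5,3,0,6,3,5](0)
Move 4: P1 pit5 -> P1=[5,0,4,1,6,0](2) P2=[6,4,1,7,3,5](0)
Move 5: P2 pit4 -> P1=[6,0,4,1,6,0](2) P2=[6,4,1,7,0,6](1)
Move 6: P1 pit0 -> P1=[0,1,5,2,7,1](3) P2=[6,4,1,7,0,6](1)
Move 7: P1 pit2 -> P1=[0,1,0,3,8,2](4) P2=[7,4,1,7,0,6](1)
Move 8: P2 pit1 -> P1=[0,1,0,3,8,2](4) P2=[7,0,2,8,1,7](1)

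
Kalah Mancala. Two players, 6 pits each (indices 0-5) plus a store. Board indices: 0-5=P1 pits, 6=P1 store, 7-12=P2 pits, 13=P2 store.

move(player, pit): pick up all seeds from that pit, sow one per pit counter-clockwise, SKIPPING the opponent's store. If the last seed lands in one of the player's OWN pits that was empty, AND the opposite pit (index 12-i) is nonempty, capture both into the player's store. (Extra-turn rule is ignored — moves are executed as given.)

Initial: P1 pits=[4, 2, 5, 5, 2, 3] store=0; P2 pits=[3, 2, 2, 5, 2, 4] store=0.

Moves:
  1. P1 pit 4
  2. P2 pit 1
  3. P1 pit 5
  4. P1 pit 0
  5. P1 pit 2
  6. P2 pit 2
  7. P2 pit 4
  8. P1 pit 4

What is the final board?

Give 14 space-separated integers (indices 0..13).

Answer: 1 3 0 7 0 2 5 5 1 0 7 0 6 2

Derivation:
Move 1: P1 pit4 -> P1=[4,2,5,5,0,4](1) P2=[3,2,2,5,2,4](0)
Move 2: P2 pit1 -> P1=[4,2,5,5,0,4](1) P2=[3,0,3,6,2,4](0)
Move 3: P1 pit5 -> P1=[4,2,5,5,0,0](2) P2=[4,1,4,6,2,4](0)
Move 4: P1 pit0 -> P1=[0,3,6,6,0,0](4) P2=[4,0,4,6,2,4](0)
Move 5: P1 pit2 -> P1=[0,3,0,7,1,1](5) P2=[5,1,4,6,2,4](0)
Move 6: P2 pit2 -> P1=[0,3,0,7,1,1](5) P2=[5,1,0,7,3,5](1)
Move 7: P2 pit4 -> P1=[1,3,0,7,1,1](5) P2=[5,1,0,7,0,6](2)
Move 8: P1 pit4 -> P1=[1,3,0,7,0,2](5) P2=[5,1,0,7,0,6](2)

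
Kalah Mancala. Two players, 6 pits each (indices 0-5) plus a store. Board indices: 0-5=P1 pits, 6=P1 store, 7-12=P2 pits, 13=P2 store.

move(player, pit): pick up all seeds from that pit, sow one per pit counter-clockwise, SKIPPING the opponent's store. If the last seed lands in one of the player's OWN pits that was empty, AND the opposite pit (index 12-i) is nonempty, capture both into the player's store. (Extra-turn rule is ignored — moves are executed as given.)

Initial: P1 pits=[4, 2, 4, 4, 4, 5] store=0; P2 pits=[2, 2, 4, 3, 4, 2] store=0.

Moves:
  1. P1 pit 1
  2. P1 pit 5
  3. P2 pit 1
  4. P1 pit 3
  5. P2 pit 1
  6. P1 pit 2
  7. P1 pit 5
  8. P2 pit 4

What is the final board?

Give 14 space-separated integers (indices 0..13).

Move 1: P1 pit1 -> P1=[4,0,5,5,4,5](0) P2=[2,2,4,3,4,2](0)
Move 2: P1 pit5 -> P1=[4,0,5,5,4,0](1) P2=[3,3,5,4,4,2](0)
Move 3: P2 pit1 -> P1=[4,0,5,5,4,0](1) P2=[3,0,6,5,5,2](0)
Move 4: P1 pit3 -> P1=[4,0,5,0,5,1](2) P2=[4,1,6,5,5,2](0)
Move 5: P2 pit1 -> P1=[4,0,5,0,5,1](2) P2=[4,0,7,5,5,2](0)
Move 6: P1 pit2 -> P1=[4,0,0,1,6,2](3) P2=[5,0,7,5,5,2](0)
Move 7: P1 pit5 -> P1=[4,0,0,1,6,0](4) P2=[6,0,7,5,5,2](0)
Move 8: P2 pit4 -> P1=[5,1,1,1,6,0](4) P2=[6,0,7,5,0,3](1)

Answer: 5 1 1 1 6 0 4 6 0 7 5 0 3 1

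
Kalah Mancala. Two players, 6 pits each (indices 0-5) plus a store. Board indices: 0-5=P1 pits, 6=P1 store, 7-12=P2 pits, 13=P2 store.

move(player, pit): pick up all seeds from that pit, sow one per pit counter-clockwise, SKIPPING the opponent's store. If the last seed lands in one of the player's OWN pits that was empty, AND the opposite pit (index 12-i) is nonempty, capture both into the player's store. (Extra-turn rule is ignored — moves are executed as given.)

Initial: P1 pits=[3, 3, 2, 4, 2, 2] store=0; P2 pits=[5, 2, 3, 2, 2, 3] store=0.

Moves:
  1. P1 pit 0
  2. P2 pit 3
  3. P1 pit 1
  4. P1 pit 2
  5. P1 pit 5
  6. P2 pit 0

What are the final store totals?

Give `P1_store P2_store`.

Answer: 2 1

Derivation:
Move 1: P1 pit0 -> P1=[0,4,3,5,2,2](0) P2=[5,2,3,2,2,3](0)
Move 2: P2 pit3 -> P1=[0,4,3,5,2,2](0) P2=[5,2,3,0,3,4](0)
Move 3: P1 pit1 -> P1=[0,0,4,6,3,3](0) P2=[5,2,3,0,3,4](0)
Move 4: P1 pit2 -> P1=[0,0,0,7,4,4](1) P2=[5,2,3,0,3,4](0)
Move 5: P1 pit5 -> P1=[0,0,0,7,4,0](2) P2=[6,3,4,0,3,4](0)
Move 6: P2 pit0 -> P1=[0,0,0,7,4,0](2) P2=[0,4,5,1,4,5](1)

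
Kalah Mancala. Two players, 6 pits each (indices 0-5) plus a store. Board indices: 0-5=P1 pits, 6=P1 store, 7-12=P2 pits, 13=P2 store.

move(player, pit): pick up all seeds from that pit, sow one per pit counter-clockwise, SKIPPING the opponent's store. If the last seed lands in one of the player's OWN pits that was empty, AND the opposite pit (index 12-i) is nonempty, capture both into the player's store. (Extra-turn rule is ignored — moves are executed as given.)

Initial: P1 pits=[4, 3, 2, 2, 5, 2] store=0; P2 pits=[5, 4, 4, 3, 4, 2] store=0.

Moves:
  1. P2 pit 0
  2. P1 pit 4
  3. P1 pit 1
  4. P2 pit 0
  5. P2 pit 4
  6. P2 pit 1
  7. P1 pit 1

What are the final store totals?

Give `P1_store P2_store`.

Answer: 8 1

Derivation:
Move 1: P2 pit0 -> P1=[4,3,2,2,5,2](0) P2=[0,5,5,4,5,3](0)
Move 2: P1 pit4 -> P1=[4,3,2,2,0,3](1) P2=[1,6,6,4,5,3](0)
Move 3: P1 pit1 -> P1=[4,0,3,3,0,3](8) P2=[1,0,6,4,5,3](0)
Move 4: P2 pit0 -> P1=[4,0,3,3,0,3](8) P2=[0,1,6,4,5,3](0)
Move 5: P2 pit4 -> P1=[5,1,4,3,0,3](8) P2=[0,1,6,4,0,4](1)
Move 6: P2 pit1 -> P1=[5,1,4,3,0,3](8) P2=[0,0,7,4,0,4](1)
Move 7: P1 pit1 -> P1=[5,0,5,3,0,3](8) P2=[0,0,7,4,0,4](1)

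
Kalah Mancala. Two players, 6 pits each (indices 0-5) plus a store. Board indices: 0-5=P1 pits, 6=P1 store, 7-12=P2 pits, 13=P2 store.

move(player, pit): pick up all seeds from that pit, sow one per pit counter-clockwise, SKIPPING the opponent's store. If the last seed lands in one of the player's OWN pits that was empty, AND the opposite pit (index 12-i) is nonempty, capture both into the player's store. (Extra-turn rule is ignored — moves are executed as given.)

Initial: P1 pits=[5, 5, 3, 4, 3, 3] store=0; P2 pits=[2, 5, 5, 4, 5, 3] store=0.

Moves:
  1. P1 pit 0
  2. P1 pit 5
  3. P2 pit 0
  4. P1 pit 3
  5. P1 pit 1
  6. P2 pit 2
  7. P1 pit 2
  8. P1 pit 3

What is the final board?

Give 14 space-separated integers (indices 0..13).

Move 1: P1 pit0 -> P1=[0,6,4,5,4,4](0) P2=[2,5,5,4,5,3](0)
Move 2: P1 pit5 -> P1=[0,6,4,5,4,0](1) P2=[3,6,6,4,5,3](0)
Move 3: P2 pit0 -> P1=[0,6,4,5,4,0](1) P2=[0,7,7,5,5,3](0)
Move 4: P1 pit3 -> P1=[0,6,4,0,5,1](2) P2=[1,8,7,5,5,3](0)
Move 5: P1 pit1 -> P1=[0,0,5,1,6,2](3) P2=[2,8,7,5,5,3](0)
Move 6: P2 pit2 -> P1=[1,1,6,1,6,2](3) P2=[2,8,0,6,6,4](1)
Move 7: P1 pit2 -> P1=[1,1,0,2,7,3](4) P2=[3,9,0,6,6,4](1)
Move 8: P1 pit3 -> P1=[1,1,0,0,8,4](4) P2=[3,9,0,6,6,4](1)

Answer: 1 1 0 0 8 4 4 3 9 0 6 6 4 1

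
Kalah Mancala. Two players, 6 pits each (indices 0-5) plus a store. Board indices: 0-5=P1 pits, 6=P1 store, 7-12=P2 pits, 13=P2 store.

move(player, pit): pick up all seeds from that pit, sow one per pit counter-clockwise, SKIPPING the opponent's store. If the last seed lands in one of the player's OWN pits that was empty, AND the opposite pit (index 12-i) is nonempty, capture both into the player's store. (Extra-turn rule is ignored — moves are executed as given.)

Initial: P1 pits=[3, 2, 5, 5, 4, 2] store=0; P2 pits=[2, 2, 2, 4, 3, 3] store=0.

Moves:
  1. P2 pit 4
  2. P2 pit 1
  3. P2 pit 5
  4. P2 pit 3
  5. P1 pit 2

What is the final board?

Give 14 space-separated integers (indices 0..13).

Move 1: P2 pit4 -> P1=[4,2,5,5,4,2](0) P2=[2,2,2,4,0,4](1)
Move 2: P2 pit1 -> P1=[4,2,5,5,4,2](0) P2=[2,0,3,5,0,4](1)
Move 3: P2 pit5 -> P1=[5,3,6,5,4,2](0) P2=[2,0,3,5,0,0](2)
Move 4: P2 pit3 -> P1=[6,4,6,5,4,2](0) P2=[2,0,3,0,1,1](3)
Move 5: P1 pit2 -> P1=[6,4,0,6,5,3](1) P2=[3,1,3,0,1,1](3)

Answer: 6 4 0 6 5 3 1 3 1 3 0 1 1 3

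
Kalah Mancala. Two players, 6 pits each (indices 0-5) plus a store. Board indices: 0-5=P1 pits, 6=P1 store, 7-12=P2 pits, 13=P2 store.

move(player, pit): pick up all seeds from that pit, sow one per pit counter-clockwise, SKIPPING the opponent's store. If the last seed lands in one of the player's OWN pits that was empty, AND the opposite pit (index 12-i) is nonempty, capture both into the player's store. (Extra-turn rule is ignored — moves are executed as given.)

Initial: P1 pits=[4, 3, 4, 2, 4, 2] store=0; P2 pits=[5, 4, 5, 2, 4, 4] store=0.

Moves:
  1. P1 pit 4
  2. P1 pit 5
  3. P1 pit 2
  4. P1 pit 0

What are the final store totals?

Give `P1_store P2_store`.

Answer: 3 0

Derivation:
Move 1: P1 pit4 -> P1=[4,3,4,2,0,3](1) P2=[6,5,5,2,4,4](0)
Move 2: P1 pit5 -> P1=[4,3,4,2,0,0](2) P2=[7,6,5,2,4,4](0)
Move 3: P1 pit2 -> P1=[4,3,0,3,1,1](3) P2=[7,6,5,2,4,4](0)
Move 4: P1 pit0 -> P1=[0,4,1,4,2,1](3) P2=[7,6,5,2,4,4](0)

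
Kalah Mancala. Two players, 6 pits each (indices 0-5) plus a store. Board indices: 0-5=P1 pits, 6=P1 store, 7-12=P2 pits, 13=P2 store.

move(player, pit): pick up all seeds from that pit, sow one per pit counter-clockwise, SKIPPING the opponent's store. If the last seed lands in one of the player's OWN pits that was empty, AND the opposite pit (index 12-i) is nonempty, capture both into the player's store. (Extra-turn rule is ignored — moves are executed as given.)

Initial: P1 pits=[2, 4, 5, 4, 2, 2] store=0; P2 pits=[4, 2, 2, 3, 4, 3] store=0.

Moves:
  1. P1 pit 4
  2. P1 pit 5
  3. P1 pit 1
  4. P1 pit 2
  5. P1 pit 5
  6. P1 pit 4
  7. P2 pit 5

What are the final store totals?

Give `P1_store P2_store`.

Move 1: P1 pit4 -> P1=[2,4,5,4,0,3](1) P2=[4,2,2,3,4,3](0)
Move 2: P1 pit5 -> P1=[2,4,5,4,0,0](2) P2=[5,3,2,3,4,3](0)
Move 3: P1 pit1 -> P1=[2,0,6,5,1,0](8) P2=[0,3,2,3,4,3](0)
Move 4: P1 pit2 -> P1=[2,0,0,6,2,1](9) P2=[1,4,2,3,4,3](0)
Move 5: P1 pit5 -> P1=[2,0,0,6,2,0](10) P2=[1,4,2,3,4,3](0)
Move 6: P1 pit4 -> P1=[2,0,0,6,0,1](11) P2=[1,4,2,3,4,3](0)
Move 7: P2 pit5 -> P1=[3,1,0,6,0,1](11) P2=[1,4,2,3,4,0](1)

Answer: 11 1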